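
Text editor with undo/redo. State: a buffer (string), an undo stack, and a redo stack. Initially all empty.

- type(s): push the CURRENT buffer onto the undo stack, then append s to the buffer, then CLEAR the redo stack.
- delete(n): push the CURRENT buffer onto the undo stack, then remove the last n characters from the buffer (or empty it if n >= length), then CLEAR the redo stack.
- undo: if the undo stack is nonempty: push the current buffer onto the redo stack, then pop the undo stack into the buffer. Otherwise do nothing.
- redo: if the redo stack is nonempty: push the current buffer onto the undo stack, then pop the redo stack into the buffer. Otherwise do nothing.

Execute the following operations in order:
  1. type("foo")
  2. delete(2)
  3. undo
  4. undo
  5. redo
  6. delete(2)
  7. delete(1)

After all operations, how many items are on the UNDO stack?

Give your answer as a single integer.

After op 1 (type): buf='foo' undo_depth=1 redo_depth=0
After op 2 (delete): buf='f' undo_depth=2 redo_depth=0
After op 3 (undo): buf='foo' undo_depth=1 redo_depth=1
After op 4 (undo): buf='(empty)' undo_depth=0 redo_depth=2
After op 5 (redo): buf='foo' undo_depth=1 redo_depth=1
After op 6 (delete): buf='f' undo_depth=2 redo_depth=0
After op 7 (delete): buf='(empty)' undo_depth=3 redo_depth=0

Answer: 3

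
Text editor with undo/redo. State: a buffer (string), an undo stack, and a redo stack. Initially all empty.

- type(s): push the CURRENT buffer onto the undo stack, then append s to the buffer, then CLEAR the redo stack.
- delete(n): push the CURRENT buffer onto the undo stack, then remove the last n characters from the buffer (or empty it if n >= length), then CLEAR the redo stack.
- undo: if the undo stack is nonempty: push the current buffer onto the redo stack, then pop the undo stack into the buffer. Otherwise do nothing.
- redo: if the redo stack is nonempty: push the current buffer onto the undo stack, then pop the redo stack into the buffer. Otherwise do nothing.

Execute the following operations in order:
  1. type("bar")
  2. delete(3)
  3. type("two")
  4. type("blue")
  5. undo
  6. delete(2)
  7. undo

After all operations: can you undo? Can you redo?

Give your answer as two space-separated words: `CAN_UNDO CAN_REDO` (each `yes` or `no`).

Answer: yes yes

Derivation:
After op 1 (type): buf='bar' undo_depth=1 redo_depth=0
After op 2 (delete): buf='(empty)' undo_depth=2 redo_depth=0
After op 3 (type): buf='two' undo_depth=3 redo_depth=0
After op 4 (type): buf='twoblue' undo_depth=4 redo_depth=0
After op 5 (undo): buf='two' undo_depth=3 redo_depth=1
After op 6 (delete): buf='t' undo_depth=4 redo_depth=0
After op 7 (undo): buf='two' undo_depth=3 redo_depth=1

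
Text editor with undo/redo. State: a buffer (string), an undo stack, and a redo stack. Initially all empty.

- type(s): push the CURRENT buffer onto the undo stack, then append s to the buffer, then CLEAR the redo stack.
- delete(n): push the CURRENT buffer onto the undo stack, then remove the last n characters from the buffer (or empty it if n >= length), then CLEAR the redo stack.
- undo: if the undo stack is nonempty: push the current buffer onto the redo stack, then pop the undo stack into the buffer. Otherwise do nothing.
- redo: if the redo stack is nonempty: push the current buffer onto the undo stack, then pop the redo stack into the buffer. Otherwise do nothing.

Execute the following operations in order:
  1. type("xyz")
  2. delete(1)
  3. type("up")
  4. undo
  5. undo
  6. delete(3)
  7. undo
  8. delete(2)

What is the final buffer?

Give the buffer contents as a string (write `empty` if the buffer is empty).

Answer: x

Derivation:
After op 1 (type): buf='xyz' undo_depth=1 redo_depth=0
After op 2 (delete): buf='xy' undo_depth=2 redo_depth=0
After op 3 (type): buf='xyup' undo_depth=3 redo_depth=0
After op 4 (undo): buf='xy' undo_depth=2 redo_depth=1
After op 5 (undo): buf='xyz' undo_depth=1 redo_depth=2
After op 6 (delete): buf='(empty)' undo_depth=2 redo_depth=0
After op 7 (undo): buf='xyz' undo_depth=1 redo_depth=1
After op 8 (delete): buf='x' undo_depth=2 redo_depth=0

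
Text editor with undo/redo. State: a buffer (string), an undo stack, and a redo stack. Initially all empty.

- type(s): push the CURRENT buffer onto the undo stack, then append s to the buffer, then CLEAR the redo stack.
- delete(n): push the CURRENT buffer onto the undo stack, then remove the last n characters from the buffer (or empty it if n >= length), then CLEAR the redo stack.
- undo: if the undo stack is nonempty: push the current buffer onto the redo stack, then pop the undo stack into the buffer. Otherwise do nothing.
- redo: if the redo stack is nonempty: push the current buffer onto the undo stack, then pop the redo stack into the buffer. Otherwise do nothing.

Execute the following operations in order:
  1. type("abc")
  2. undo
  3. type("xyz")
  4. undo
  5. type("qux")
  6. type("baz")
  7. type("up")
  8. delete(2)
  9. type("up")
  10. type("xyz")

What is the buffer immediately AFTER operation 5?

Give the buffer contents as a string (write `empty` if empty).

Answer: qux

Derivation:
After op 1 (type): buf='abc' undo_depth=1 redo_depth=0
After op 2 (undo): buf='(empty)' undo_depth=0 redo_depth=1
After op 3 (type): buf='xyz' undo_depth=1 redo_depth=0
After op 4 (undo): buf='(empty)' undo_depth=0 redo_depth=1
After op 5 (type): buf='qux' undo_depth=1 redo_depth=0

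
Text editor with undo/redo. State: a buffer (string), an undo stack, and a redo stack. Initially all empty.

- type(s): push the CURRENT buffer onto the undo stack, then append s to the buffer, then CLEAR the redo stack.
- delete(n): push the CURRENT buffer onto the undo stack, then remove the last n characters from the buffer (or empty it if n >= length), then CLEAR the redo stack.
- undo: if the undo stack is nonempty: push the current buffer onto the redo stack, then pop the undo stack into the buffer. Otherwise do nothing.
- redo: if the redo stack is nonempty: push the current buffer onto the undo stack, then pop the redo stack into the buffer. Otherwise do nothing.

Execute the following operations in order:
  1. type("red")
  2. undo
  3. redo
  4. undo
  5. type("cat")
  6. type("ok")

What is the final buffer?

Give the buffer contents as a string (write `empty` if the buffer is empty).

Answer: catok

Derivation:
After op 1 (type): buf='red' undo_depth=1 redo_depth=0
After op 2 (undo): buf='(empty)' undo_depth=0 redo_depth=1
After op 3 (redo): buf='red' undo_depth=1 redo_depth=0
After op 4 (undo): buf='(empty)' undo_depth=0 redo_depth=1
After op 5 (type): buf='cat' undo_depth=1 redo_depth=0
After op 6 (type): buf='catok' undo_depth=2 redo_depth=0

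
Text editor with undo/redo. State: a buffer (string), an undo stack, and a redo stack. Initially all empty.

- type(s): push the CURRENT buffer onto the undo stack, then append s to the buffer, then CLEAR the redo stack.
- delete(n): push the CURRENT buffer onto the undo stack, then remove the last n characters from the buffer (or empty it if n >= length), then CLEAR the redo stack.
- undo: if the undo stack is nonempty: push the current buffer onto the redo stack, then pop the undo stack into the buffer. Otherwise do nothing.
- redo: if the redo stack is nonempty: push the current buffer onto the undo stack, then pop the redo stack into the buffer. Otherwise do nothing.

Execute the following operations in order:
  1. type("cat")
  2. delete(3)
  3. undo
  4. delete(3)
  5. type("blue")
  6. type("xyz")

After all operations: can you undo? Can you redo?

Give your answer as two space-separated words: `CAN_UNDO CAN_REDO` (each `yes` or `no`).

After op 1 (type): buf='cat' undo_depth=1 redo_depth=0
After op 2 (delete): buf='(empty)' undo_depth=2 redo_depth=0
After op 3 (undo): buf='cat' undo_depth=1 redo_depth=1
After op 4 (delete): buf='(empty)' undo_depth=2 redo_depth=0
After op 5 (type): buf='blue' undo_depth=3 redo_depth=0
After op 6 (type): buf='bluexyz' undo_depth=4 redo_depth=0

Answer: yes no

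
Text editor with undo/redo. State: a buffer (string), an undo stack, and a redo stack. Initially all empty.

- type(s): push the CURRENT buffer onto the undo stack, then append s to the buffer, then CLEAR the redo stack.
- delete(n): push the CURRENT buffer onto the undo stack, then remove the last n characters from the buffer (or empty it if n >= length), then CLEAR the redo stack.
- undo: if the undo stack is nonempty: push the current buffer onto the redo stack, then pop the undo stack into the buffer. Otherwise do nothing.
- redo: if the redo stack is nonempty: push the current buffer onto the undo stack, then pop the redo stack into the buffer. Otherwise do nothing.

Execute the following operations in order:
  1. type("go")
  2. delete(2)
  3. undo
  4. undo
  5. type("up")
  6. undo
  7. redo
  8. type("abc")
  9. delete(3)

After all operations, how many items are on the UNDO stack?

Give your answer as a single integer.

Answer: 3

Derivation:
After op 1 (type): buf='go' undo_depth=1 redo_depth=0
After op 2 (delete): buf='(empty)' undo_depth=2 redo_depth=0
After op 3 (undo): buf='go' undo_depth=1 redo_depth=1
After op 4 (undo): buf='(empty)' undo_depth=0 redo_depth=2
After op 5 (type): buf='up' undo_depth=1 redo_depth=0
After op 6 (undo): buf='(empty)' undo_depth=0 redo_depth=1
After op 7 (redo): buf='up' undo_depth=1 redo_depth=0
After op 8 (type): buf='upabc' undo_depth=2 redo_depth=0
After op 9 (delete): buf='up' undo_depth=3 redo_depth=0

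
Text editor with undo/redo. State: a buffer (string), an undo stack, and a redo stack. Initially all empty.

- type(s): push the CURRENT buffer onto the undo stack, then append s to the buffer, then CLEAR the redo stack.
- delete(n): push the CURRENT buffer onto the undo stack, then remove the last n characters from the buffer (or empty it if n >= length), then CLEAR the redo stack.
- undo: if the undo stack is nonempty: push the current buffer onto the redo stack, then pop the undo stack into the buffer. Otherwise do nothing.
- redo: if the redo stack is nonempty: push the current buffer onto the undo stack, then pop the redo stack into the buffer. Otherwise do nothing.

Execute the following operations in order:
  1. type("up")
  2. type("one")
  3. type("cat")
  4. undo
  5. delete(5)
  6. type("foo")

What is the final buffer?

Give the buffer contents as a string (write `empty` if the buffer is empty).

Answer: foo

Derivation:
After op 1 (type): buf='up' undo_depth=1 redo_depth=0
After op 2 (type): buf='upone' undo_depth=2 redo_depth=0
After op 3 (type): buf='uponecat' undo_depth=3 redo_depth=0
After op 4 (undo): buf='upone' undo_depth=2 redo_depth=1
After op 5 (delete): buf='(empty)' undo_depth=3 redo_depth=0
After op 6 (type): buf='foo' undo_depth=4 redo_depth=0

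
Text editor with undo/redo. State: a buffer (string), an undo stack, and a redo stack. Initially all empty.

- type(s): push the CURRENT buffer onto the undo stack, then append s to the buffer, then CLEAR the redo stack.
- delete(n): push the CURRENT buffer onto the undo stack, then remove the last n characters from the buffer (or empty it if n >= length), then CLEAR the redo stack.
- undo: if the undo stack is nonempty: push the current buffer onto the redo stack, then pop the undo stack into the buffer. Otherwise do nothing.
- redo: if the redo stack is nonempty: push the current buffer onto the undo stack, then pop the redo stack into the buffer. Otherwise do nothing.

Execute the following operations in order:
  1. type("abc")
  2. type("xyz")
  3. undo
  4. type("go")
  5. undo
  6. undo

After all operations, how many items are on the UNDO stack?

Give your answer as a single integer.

Answer: 0

Derivation:
After op 1 (type): buf='abc' undo_depth=1 redo_depth=0
After op 2 (type): buf='abcxyz' undo_depth=2 redo_depth=0
After op 3 (undo): buf='abc' undo_depth=1 redo_depth=1
After op 4 (type): buf='abcgo' undo_depth=2 redo_depth=0
After op 5 (undo): buf='abc' undo_depth=1 redo_depth=1
After op 6 (undo): buf='(empty)' undo_depth=0 redo_depth=2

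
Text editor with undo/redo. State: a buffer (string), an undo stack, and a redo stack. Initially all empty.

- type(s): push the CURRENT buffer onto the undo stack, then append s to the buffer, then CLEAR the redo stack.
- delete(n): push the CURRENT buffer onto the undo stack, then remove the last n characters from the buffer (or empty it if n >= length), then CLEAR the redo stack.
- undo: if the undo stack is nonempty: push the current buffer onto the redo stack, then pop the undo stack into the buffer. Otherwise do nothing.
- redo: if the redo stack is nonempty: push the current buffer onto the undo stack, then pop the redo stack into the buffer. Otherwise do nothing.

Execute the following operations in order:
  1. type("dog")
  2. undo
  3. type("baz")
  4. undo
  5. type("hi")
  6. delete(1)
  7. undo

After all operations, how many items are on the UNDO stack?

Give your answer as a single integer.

After op 1 (type): buf='dog' undo_depth=1 redo_depth=0
After op 2 (undo): buf='(empty)' undo_depth=0 redo_depth=1
After op 3 (type): buf='baz' undo_depth=1 redo_depth=0
After op 4 (undo): buf='(empty)' undo_depth=0 redo_depth=1
After op 5 (type): buf='hi' undo_depth=1 redo_depth=0
After op 6 (delete): buf='h' undo_depth=2 redo_depth=0
After op 7 (undo): buf='hi' undo_depth=1 redo_depth=1

Answer: 1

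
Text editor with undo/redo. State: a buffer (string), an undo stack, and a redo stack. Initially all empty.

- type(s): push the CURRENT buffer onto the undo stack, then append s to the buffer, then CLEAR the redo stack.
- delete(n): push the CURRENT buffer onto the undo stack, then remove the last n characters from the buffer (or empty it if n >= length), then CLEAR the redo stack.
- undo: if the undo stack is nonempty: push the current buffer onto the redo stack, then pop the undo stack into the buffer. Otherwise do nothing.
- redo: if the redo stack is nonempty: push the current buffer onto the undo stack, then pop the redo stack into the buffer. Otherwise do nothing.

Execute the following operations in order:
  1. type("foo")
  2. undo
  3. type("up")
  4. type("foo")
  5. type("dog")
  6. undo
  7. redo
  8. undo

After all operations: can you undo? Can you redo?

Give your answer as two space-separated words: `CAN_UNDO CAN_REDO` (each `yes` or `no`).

Answer: yes yes

Derivation:
After op 1 (type): buf='foo' undo_depth=1 redo_depth=0
After op 2 (undo): buf='(empty)' undo_depth=0 redo_depth=1
After op 3 (type): buf='up' undo_depth=1 redo_depth=0
After op 4 (type): buf='upfoo' undo_depth=2 redo_depth=0
After op 5 (type): buf='upfoodog' undo_depth=3 redo_depth=0
After op 6 (undo): buf='upfoo' undo_depth=2 redo_depth=1
After op 7 (redo): buf='upfoodog' undo_depth=3 redo_depth=0
After op 8 (undo): buf='upfoo' undo_depth=2 redo_depth=1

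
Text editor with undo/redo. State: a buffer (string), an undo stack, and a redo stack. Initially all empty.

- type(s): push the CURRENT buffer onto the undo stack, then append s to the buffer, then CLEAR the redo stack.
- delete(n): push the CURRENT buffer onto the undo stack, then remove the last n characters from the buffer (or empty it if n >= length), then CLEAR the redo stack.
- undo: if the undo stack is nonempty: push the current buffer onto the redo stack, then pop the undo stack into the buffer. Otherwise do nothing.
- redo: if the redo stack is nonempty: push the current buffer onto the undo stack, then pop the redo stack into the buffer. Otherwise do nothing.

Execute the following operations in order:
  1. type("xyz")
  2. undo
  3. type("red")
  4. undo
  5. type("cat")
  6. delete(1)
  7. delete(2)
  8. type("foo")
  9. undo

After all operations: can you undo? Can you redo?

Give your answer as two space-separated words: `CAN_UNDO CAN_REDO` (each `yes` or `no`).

After op 1 (type): buf='xyz' undo_depth=1 redo_depth=0
After op 2 (undo): buf='(empty)' undo_depth=0 redo_depth=1
After op 3 (type): buf='red' undo_depth=1 redo_depth=0
After op 4 (undo): buf='(empty)' undo_depth=0 redo_depth=1
After op 5 (type): buf='cat' undo_depth=1 redo_depth=0
After op 6 (delete): buf='ca' undo_depth=2 redo_depth=0
After op 7 (delete): buf='(empty)' undo_depth=3 redo_depth=0
After op 8 (type): buf='foo' undo_depth=4 redo_depth=0
After op 9 (undo): buf='(empty)' undo_depth=3 redo_depth=1

Answer: yes yes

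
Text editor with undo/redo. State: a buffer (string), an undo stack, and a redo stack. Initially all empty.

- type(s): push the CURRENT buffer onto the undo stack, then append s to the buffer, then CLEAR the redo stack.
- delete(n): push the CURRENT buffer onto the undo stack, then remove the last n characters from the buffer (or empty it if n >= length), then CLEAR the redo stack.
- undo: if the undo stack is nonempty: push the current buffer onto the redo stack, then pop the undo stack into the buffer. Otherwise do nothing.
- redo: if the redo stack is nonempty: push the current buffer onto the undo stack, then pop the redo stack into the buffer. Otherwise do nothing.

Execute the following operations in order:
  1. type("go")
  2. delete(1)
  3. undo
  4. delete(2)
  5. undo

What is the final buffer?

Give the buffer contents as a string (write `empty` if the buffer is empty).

After op 1 (type): buf='go' undo_depth=1 redo_depth=0
After op 2 (delete): buf='g' undo_depth=2 redo_depth=0
After op 3 (undo): buf='go' undo_depth=1 redo_depth=1
After op 4 (delete): buf='(empty)' undo_depth=2 redo_depth=0
After op 5 (undo): buf='go' undo_depth=1 redo_depth=1

Answer: go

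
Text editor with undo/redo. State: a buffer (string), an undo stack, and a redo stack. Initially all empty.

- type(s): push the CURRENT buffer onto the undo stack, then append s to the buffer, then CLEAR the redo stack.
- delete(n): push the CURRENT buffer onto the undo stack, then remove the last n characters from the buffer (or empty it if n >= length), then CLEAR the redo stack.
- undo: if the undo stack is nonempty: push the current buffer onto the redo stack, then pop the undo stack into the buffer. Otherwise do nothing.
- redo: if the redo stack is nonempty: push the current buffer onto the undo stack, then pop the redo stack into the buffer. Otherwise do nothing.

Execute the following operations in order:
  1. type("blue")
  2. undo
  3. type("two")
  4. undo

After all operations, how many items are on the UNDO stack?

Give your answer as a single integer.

Answer: 0

Derivation:
After op 1 (type): buf='blue' undo_depth=1 redo_depth=0
After op 2 (undo): buf='(empty)' undo_depth=0 redo_depth=1
After op 3 (type): buf='two' undo_depth=1 redo_depth=0
After op 4 (undo): buf='(empty)' undo_depth=0 redo_depth=1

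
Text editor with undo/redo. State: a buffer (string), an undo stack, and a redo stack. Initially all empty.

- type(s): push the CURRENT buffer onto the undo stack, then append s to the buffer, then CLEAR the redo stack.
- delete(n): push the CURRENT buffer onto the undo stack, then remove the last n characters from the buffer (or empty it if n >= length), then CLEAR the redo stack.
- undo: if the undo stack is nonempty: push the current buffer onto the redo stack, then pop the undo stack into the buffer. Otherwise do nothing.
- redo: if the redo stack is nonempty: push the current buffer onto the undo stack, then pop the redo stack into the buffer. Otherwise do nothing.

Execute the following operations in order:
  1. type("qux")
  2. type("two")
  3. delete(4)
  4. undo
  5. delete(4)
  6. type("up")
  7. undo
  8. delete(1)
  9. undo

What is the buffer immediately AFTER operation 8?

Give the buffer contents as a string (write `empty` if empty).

After op 1 (type): buf='qux' undo_depth=1 redo_depth=0
After op 2 (type): buf='quxtwo' undo_depth=2 redo_depth=0
After op 3 (delete): buf='qu' undo_depth=3 redo_depth=0
After op 4 (undo): buf='quxtwo' undo_depth=2 redo_depth=1
After op 5 (delete): buf='qu' undo_depth=3 redo_depth=0
After op 6 (type): buf='quup' undo_depth=4 redo_depth=0
After op 7 (undo): buf='qu' undo_depth=3 redo_depth=1
After op 8 (delete): buf='q' undo_depth=4 redo_depth=0

Answer: q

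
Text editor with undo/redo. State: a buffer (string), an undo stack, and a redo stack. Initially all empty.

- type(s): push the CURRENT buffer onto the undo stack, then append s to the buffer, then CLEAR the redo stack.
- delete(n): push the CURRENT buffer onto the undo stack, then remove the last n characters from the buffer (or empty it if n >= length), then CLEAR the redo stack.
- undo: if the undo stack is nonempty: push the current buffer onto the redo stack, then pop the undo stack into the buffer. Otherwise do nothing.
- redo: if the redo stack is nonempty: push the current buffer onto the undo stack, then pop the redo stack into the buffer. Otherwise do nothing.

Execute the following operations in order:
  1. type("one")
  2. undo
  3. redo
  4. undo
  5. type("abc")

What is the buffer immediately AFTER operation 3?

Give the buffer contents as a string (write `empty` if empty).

After op 1 (type): buf='one' undo_depth=1 redo_depth=0
After op 2 (undo): buf='(empty)' undo_depth=0 redo_depth=1
After op 3 (redo): buf='one' undo_depth=1 redo_depth=0

Answer: one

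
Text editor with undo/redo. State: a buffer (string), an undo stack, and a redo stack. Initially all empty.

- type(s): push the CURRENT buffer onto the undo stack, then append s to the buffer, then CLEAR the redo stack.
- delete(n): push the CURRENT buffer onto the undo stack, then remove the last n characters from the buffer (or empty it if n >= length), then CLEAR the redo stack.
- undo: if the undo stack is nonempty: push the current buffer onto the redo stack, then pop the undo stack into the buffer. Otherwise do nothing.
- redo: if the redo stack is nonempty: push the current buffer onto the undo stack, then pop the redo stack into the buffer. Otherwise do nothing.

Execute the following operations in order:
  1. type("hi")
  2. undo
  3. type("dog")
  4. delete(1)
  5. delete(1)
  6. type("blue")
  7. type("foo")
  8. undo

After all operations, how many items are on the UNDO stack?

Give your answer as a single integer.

After op 1 (type): buf='hi' undo_depth=1 redo_depth=0
After op 2 (undo): buf='(empty)' undo_depth=0 redo_depth=1
After op 3 (type): buf='dog' undo_depth=1 redo_depth=0
After op 4 (delete): buf='do' undo_depth=2 redo_depth=0
After op 5 (delete): buf='d' undo_depth=3 redo_depth=0
After op 6 (type): buf='dblue' undo_depth=4 redo_depth=0
After op 7 (type): buf='dbluefoo' undo_depth=5 redo_depth=0
After op 8 (undo): buf='dblue' undo_depth=4 redo_depth=1

Answer: 4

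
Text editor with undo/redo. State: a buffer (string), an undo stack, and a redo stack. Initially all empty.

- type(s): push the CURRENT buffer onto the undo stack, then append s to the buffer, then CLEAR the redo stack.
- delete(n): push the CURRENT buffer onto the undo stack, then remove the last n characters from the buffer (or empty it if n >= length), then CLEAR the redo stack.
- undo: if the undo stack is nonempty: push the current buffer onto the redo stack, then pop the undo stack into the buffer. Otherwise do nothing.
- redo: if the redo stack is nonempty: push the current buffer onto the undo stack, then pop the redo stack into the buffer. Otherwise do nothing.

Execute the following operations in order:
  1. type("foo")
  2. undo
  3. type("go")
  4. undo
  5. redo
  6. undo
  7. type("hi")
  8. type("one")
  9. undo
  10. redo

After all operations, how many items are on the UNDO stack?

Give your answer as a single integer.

After op 1 (type): buf='foo' undo_depth=1 redo_depth=0
After op 2 (undo): buf='(empty)' undo_depth=0 redo_depth=1
After op 3 (type): buf='go' undo_depth=1 redo_depth=0
After op 4 (undo): buf='(empty)' undo_depth=0 redo_depth=1
After op 5 (redo): buf='go' undo_depth=1 redo_depth=0
After op 6 (undo): buf='(empty)' undo_depth=0 redo_depth=1
After op 7 (type): buf='hi' undo_depth=1 redo_depth=0
After op 8 (type): buf='hione' undo_depth=2 redo_depth=0
After op 9 (undo): buf='hi' undo_depth=1 redo_depth=1
After op 10 (redo): buf='hione' undo_depth=2 redo_depth=0

Answer: 2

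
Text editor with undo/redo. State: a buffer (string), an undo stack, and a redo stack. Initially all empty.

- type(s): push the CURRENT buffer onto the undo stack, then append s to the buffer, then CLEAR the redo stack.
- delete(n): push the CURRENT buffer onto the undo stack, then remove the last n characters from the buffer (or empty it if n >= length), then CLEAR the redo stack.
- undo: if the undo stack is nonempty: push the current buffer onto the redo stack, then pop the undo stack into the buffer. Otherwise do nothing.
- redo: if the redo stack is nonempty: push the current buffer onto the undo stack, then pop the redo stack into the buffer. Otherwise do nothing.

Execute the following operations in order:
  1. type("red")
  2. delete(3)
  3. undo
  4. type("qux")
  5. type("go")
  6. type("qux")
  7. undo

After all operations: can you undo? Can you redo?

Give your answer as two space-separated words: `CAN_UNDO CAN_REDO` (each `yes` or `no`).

After op 1 (type): buf='red' undo_depth=1 redo_depth=0
After op 2 (delete): buf='(empty)' undo_depth=2 redo_depth=0
After op 3 (undo): buf='red' undo_depth=1 redo_depth=1
After op 4 (type): buf='redqux' undo_depth=2 redo_depth=0
After op 5 (type): buf='redquxgo' undo_depth=3 redo_depth=0
After op 6 (type): buf='redquxgoqux' undo_depth=4 redo_depth=0
After op 7 (undo): buf='redquxgo' undo_depth=3 redo_depth=1

Answer: yes yes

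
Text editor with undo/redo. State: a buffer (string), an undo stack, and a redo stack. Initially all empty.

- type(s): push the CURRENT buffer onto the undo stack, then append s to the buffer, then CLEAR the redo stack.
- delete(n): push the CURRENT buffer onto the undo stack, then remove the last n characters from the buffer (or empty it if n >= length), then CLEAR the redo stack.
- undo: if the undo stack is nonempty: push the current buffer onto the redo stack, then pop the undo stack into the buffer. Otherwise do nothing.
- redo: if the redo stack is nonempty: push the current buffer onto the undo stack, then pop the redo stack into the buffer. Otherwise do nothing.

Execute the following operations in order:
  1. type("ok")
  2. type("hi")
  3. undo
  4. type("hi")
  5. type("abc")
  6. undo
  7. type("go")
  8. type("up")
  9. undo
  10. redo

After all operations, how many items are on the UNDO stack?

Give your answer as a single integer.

After op 1 (type): buf='ok' undo_depth=1 redo_depth=0
After op 2 (type): buf='okhi' undo_depth=2 redo_depth=0
After op 3 (undo): buf='ok' undo_depth=1 redo_depth=1
After op 4 (type): buf='okhi' undo_depth=2 redo_depth=0
After op 5 (type): buf='okhiabc' undo_depth=3 redo_depth=0
After op 6 (undo): buf='okhi' undo_depth=2 redo_depth=1
After op 7 (type): buf='okhigo' undo_depth=3 redo_depth=0
After op 8 (type): buf='okhigoup' undo_depth=4 redo_depth=0
After op 9 (undo): buf='okhigo' undo_depth=3 redo_depth=1
After op 10 (redo): buf='okhigoup' undo_depth=4 redo_depth=0

Answer: 4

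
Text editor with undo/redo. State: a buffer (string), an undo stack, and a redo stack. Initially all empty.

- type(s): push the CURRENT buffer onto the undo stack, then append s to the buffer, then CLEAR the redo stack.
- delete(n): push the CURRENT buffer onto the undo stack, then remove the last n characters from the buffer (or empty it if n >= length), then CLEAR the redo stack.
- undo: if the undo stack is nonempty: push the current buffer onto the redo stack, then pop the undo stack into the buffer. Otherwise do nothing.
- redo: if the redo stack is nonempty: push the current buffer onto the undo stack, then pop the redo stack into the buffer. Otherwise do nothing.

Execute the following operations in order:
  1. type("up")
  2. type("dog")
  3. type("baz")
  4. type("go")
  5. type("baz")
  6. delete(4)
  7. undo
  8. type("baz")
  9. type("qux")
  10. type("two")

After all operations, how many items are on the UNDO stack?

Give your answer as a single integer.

After op 1 (type): buf='up' undo_depth=1 redo_depth=0
After op 2 (type): buf='updog' undo_depth=2 redo_depth=0
After op 3 (type): buf='updogbaz' undo_depth=3 redo_depth=0
After op 4 (type): buf='updogbazgo' undo_depth=4 redo_depth=0
After op 5 (type): buf='updogbazgobaz' undo_depth=5 redo_depth=0
After op 6 (delete): buf='updogbazg' undo_depth=6 redo_depth=0
After op 7 (undo): buf='updogbazgobaz' undo_depth=5 redo_depth=1
After op 8 (type): buf='updogbazgobazbaz' undo_depth=6 redo_depth=0
After op 9 (type): buf='updogbazgobazbazqux' undo_depth=7 redo_depth=0
After op 10 (type): buf='updogbazgobazbazquxtwo' undo_depth=8 redo_depth=0

Answer: 8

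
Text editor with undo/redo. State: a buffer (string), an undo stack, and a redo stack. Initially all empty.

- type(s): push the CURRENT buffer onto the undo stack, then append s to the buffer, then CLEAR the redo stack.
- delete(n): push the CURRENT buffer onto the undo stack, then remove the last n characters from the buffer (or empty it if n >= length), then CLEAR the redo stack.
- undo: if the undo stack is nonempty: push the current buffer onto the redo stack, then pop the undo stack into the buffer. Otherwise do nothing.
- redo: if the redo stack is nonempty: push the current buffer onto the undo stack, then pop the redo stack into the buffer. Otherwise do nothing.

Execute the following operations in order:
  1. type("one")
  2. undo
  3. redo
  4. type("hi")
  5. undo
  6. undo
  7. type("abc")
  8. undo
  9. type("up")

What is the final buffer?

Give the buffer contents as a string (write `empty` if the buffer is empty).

Answer: up

Derivation:
After op 1 (type): buf='one' undo_depth=1 redo_depth=0
After op 2 (undo): buf='(empty)' undo_depth=0 redo_depth=1
After op 3 (redo): buf='one' undo_depth=1 redo_depth=0
After op 4 (type): buf='onehi' undo_depth=2 redo_depth=0
After op 5 (undo): buf='one' undo_depth=1 redo_depth=1
After op 6 (undo): buf='(empty)' undo_depth=0 redo_depth=2
After op 7 (type): buf='abc' undo_depth=1 redo_depth=0
After op 8 (undo): buf='(empty)' undo_depth=0 redo_depth=1
After op 9 (type): buf='up' undo_depth=1 redo_depth=0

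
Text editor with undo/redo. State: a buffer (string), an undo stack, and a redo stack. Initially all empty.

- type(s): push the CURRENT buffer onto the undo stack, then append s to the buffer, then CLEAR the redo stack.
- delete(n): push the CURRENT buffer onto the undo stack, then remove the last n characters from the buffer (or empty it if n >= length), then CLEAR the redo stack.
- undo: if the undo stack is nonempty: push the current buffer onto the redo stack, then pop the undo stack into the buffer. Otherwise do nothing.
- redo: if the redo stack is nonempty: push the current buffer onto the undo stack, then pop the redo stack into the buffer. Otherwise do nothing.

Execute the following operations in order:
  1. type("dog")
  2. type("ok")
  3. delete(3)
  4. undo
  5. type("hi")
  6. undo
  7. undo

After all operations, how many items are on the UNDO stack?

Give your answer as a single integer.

After op 1 (type): buf='dog' undo_depth=1 redo_depth=0
After op 2 (type): buf='dogok' undo_depth=2 redo_depth=0
After op 3 (delete): buf='do' undo_depth=3 redo_depth=0
After op 4 (undo): buf='dogok' undo_depth=2 redo_depth=1
After op 5 (type): buf='dogokhi' undo_depth=3 redo_depth=0
After op 6 (undo): buf='dogok' undo_depth=2 redo_depth=1
After op 7 (undo): buf='dog' undo_depth=1 redo_depth=2

Answer: 1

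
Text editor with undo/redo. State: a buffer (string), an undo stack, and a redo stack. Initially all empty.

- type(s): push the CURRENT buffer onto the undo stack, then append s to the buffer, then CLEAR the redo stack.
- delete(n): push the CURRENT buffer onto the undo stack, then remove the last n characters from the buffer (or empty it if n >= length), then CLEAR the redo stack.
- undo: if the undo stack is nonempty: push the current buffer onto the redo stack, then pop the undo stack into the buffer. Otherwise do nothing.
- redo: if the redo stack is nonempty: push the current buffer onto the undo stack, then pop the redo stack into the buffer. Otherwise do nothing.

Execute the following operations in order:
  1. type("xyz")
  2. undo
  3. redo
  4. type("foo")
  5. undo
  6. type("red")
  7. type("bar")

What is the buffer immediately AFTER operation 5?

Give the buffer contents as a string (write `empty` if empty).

Answer: xyz

Derivation:
After op 1 (type): buf='xyz' undo_depth=1 redo_depth=0
After op 2 (undo): buf='(empty)' undo_depth=0 redo_depth=1
After op 3 (redo): buf='xyz' undo_depth=1 redo_depth=0
After op 4 (type): buf='xyzfoo' undo_depth=2 redo_depth=0
After op 5 (undo): buf='xyz' undo_depth=1 redo_depth=1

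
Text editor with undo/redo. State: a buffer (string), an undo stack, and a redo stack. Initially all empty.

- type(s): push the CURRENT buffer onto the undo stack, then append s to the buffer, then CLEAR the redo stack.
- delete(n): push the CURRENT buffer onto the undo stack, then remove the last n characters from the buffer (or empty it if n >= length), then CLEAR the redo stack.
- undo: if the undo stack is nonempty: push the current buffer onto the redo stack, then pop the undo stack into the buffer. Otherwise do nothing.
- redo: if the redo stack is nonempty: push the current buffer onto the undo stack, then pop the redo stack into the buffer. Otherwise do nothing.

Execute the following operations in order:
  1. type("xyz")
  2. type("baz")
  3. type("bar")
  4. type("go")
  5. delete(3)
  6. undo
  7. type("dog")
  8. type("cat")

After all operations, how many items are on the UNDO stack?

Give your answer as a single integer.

After op 1 (type): buf='xyz' undo_depth=1 redo_depth=0
After op 2 (type): buf='xyzbaz' undo_depth=2 redo_depth=0
After op 3 (type): buf='xyzbazbar' undo_depth=3 redo_depth=0
After op 4 (type): buf='xyzbazbargo' undo_depth=4 redo_depth=0
After op 5 (delete): buf='xyzbazba' undo_depth=5 redo_depth=0
After op 6 (undo): buf='xyzbazbargo' undo_depth=4 redo_depth=1
After op 7 (type): buf='xyzbazbargodog' undo_depth=5 redo_depth=0
After op 8 (type): buf='xyzbazbargodogcat' undo_depth=6 redo_depth=0

Answer: 6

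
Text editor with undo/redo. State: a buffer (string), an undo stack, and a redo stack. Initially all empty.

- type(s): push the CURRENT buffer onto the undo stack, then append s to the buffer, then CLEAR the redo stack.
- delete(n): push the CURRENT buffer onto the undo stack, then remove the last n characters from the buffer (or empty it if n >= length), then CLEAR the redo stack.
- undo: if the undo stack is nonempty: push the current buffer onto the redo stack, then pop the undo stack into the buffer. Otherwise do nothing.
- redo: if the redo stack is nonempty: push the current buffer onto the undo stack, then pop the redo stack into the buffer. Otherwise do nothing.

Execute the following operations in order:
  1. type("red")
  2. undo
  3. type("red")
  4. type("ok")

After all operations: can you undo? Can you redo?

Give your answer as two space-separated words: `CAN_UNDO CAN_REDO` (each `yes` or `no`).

After op 1 (type): buf='red' undo_depth=1 redo_depth=0
After op 2 (undo): buf='(empty)' undo_depth=0 redo_depth=1
After op 3 (type): buf='red' undo_depth=1 redo_depth=0
After op 4 (type): buf='redok' undo_depth=2 redo_depth=0

Answer: yes no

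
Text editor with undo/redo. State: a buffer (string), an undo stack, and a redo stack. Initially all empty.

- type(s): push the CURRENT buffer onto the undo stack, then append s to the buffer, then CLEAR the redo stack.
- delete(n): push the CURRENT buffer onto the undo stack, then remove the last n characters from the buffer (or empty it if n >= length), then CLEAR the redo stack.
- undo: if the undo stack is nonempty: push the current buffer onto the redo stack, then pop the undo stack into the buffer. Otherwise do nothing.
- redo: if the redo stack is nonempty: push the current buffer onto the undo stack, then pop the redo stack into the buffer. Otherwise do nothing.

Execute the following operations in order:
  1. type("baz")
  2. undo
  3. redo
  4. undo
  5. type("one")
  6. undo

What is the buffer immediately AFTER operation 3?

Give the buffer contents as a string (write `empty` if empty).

Answer: baz

Derivation:
After op 1 (type): buf='baz' undo_depth=1 redo_depth=0
After op 2 (undo): buf='(empty)' undo_depth=0 redo_depth=1
After op 3 (redo): buf='baz' undo_depth=1 redo_depth=0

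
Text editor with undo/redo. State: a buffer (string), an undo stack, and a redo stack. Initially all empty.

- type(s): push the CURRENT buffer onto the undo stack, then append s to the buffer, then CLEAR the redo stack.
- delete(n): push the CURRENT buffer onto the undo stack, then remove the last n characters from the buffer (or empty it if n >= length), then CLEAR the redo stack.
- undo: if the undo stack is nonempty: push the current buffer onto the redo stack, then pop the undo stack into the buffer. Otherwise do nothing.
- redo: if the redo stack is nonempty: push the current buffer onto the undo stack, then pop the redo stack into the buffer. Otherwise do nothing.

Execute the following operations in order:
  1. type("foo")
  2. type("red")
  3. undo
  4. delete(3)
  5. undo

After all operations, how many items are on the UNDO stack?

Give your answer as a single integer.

After op 1 (type): buf='foo' undo_depth=1 redo_depth=0
After op 2 (type): buf='foored' undo_depth=2 redo_depth=0
After op 3 (undo): buf='foo' undo_depth=1 redo_depth=1
After op 4 (delete): buf='(empty)' undo_depth=2 redo_depth=0
After op 5 (undo): buf='foo' undo_depth=1 redo_depth=1

Answer: 1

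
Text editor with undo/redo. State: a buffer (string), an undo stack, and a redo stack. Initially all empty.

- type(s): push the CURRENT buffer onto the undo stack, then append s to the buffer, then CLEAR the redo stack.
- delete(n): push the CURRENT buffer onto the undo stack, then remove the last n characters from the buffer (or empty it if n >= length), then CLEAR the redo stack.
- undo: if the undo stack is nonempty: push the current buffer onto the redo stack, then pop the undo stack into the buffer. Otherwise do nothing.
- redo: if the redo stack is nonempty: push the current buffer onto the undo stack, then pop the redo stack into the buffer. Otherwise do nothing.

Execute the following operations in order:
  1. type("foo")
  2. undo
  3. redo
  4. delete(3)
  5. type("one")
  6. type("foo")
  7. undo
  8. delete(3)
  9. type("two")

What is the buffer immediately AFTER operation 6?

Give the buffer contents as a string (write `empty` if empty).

Answer: onefoo

Derivation:
After op 1 (type): buf='foo' undo_depth=1 redo_depth=0
After op 2 (undo): buf='(empty)' undo_depth=0 redo_depth=1
After op 3 (redo): buf='foo' undo_depth=1 redo_depth=0
After op 4 (delete): buf='(empty)' undo_depth=2 redo_depth=0
After op 5 (type): buf='one' undo_depth=3 redo_depth=0
After op 6 (type): buf='onefoo' undo_depth=4 redo_depth=0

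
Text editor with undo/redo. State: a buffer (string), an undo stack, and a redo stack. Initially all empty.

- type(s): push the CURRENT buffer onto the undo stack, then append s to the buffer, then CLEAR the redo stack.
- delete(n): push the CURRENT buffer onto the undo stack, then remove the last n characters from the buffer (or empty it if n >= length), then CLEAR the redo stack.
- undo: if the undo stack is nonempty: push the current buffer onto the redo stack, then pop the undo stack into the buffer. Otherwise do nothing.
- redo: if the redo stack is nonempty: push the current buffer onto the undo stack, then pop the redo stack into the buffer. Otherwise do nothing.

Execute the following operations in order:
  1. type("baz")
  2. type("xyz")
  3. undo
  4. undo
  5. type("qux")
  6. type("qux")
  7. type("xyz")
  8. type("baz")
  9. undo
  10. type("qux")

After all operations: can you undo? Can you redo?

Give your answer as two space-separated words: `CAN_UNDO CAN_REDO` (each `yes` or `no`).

Answer: yes no

Derivation:
After op 1 (type): buf='baz' undo_depth=1 redo_depth=0
After op 2 (type): buf='bazxyz' undo_depth=2 redo_depth=0
After op 3 (undo): buf='baz' undo_depth=1 redo_depth=1
After op 4 (undo): buf='(empty)' undo_depth=0 redo_depth=2
After op 5 (type): buf='qux' undo_depth=1 redo_depth=0
After op 6 (type): buf='quxqux' undo_depth=2 redo_depth=0
After op 7 (type): buf='quxquxxyz' undo_depth=3 redo_depth=0
After op 8 (type): buf='quxquxxyzbaz' undo_depth=4 redo_depth=0
After op 9 (undo): buf='quxquxxyz' undo_depth=3 redo_depth=1
After op 10 (type): buf='quxquxxyzqux' undo_depth=4 redo_depth=0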